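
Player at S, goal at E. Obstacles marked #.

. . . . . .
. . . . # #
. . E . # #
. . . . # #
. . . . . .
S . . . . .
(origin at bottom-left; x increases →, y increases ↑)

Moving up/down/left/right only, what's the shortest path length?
5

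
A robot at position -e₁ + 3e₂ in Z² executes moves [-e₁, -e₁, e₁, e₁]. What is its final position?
(-1, 3)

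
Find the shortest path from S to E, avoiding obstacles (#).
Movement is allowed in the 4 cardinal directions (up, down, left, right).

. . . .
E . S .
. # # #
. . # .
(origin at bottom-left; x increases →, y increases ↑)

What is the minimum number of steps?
2
(one shortest path: (2, 2) → (1, 2) → (0, 2))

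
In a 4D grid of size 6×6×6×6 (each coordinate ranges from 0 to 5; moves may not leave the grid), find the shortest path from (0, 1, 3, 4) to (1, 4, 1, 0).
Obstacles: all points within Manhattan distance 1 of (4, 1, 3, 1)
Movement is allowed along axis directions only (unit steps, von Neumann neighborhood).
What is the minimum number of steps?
10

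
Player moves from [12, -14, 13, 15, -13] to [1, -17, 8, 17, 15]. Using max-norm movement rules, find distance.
28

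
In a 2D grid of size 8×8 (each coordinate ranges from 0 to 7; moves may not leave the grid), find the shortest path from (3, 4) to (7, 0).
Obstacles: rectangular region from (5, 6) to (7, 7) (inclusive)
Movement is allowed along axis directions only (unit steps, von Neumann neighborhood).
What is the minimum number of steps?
8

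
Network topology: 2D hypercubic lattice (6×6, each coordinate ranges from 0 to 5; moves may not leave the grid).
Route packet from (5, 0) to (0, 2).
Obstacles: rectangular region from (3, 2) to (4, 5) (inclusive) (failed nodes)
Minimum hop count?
7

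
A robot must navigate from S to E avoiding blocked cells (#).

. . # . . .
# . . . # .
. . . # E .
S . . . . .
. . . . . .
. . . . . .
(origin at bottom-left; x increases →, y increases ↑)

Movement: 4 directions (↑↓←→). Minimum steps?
5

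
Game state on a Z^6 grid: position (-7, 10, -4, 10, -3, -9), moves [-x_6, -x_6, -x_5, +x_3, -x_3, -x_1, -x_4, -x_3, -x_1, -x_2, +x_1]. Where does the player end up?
(-8, 9, -5, 9, -4, -11)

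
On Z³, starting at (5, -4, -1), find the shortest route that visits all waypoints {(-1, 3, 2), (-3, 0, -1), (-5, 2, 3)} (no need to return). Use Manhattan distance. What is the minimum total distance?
26
(one optimal route: (5, -4, -1) → (-3, 0, -1) → (-1, 3, 2) → (-5, 2, 3))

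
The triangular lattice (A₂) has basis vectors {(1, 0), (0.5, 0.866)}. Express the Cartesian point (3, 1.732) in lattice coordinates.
2b₁ + 2b₂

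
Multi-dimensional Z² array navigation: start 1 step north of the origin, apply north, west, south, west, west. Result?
(-3, 1)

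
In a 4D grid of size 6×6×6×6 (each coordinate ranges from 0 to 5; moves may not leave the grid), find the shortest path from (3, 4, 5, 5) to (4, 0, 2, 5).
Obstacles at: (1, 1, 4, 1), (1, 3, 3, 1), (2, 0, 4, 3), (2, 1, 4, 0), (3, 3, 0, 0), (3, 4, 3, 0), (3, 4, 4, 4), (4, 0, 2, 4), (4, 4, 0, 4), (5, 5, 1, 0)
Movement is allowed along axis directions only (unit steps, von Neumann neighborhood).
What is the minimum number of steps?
8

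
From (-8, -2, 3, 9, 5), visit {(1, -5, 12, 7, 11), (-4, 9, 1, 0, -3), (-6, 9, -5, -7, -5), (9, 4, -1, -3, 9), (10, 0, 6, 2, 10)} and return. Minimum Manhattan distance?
166
(one optimal route: (-8, -2, 3, 9, 5) → (1, -5, 12, 7, 11) → (10, 0, 6, 2, 10) → (9, 4, -1, -3, 9) → (-6, 9, -5, -7, -5) → (-4, 9, 1, 0, -3) → (-8, -2, 3, 9, 5))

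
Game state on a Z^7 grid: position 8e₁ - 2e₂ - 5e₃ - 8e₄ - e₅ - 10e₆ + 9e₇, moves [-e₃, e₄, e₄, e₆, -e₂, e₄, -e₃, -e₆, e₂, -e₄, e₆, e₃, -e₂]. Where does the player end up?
(8, -3, -6, -6, -1, -9, 9)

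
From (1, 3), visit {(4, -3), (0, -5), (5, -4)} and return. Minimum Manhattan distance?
26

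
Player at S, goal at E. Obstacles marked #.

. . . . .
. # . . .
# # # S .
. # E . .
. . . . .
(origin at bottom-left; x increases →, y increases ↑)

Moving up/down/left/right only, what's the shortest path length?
2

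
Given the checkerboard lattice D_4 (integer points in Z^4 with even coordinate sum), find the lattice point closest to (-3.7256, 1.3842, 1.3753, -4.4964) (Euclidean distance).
(-4, 1, 1, -4)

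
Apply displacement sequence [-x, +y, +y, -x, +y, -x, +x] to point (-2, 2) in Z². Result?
(-4, 5)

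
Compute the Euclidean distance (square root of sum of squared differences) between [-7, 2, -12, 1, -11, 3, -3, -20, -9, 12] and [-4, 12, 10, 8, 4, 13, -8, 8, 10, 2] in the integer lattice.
47.2969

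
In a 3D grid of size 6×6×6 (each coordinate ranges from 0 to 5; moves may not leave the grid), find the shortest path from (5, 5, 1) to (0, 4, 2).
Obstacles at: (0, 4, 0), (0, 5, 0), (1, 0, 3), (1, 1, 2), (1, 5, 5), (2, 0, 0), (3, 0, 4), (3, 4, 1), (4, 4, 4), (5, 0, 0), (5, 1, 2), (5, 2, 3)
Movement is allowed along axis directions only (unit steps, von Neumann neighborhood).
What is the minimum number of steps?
7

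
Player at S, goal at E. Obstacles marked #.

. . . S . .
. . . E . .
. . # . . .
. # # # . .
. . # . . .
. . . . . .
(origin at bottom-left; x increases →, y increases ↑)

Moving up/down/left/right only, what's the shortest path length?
1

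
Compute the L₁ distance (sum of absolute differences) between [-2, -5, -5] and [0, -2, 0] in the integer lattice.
10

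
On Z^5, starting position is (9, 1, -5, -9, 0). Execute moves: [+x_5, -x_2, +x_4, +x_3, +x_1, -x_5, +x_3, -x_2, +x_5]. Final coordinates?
(10, -1, -3, -8, 1)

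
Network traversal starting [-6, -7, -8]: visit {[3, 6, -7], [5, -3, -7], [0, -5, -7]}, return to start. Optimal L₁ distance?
50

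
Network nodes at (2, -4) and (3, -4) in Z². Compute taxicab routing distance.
1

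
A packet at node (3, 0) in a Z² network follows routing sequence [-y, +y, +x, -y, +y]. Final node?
(4, 0)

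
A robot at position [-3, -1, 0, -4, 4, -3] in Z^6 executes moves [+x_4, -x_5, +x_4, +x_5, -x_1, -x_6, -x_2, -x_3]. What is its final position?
(-4, -2, -1, -2, 4, -4)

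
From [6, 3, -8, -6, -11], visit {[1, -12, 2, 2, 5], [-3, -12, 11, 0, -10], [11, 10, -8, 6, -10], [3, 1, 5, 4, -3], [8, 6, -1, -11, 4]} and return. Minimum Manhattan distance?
204
(one optimal route: (6, 3, -8, -6, -11) → (11, 10, -8, 6, -10) → (3, 1, 5, 4, -3) → (-3, -12, 11, 0, -10) → (1, -12, 2, 2, 5) → (8, 6, -1, -11, 4) → (6, 3, -8, -6, -11))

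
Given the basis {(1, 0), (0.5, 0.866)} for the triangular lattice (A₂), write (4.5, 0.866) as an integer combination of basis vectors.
4b₁ + b₂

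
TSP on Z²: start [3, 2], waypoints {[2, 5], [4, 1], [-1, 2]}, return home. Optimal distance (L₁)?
18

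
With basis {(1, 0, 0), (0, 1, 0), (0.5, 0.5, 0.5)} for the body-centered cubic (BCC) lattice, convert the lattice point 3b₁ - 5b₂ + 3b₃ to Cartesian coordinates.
(4.5, -3.5, 1.5)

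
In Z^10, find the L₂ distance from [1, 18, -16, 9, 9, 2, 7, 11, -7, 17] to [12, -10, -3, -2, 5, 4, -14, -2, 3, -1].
47.4236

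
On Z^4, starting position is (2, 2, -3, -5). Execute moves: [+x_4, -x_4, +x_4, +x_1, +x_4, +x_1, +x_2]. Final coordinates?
(4, 3, -3, -3)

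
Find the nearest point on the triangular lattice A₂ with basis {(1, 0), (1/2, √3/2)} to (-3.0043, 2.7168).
(-3.5, 2.598)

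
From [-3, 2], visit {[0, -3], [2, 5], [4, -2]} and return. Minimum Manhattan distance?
30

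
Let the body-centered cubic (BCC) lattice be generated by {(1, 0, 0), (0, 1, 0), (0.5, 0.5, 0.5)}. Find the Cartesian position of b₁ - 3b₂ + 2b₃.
(2, -2, 1)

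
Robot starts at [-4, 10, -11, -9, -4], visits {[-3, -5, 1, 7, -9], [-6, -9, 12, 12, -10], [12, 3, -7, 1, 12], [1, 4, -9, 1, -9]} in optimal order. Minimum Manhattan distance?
141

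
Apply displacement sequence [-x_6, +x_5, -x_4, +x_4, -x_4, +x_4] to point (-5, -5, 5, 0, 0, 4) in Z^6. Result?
(-5, -5, 5, 0, 1, 3)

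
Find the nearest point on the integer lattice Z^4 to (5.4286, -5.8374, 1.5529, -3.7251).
(5, -6, 2, -4)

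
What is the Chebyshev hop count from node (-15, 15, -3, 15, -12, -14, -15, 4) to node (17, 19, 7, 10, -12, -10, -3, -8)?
32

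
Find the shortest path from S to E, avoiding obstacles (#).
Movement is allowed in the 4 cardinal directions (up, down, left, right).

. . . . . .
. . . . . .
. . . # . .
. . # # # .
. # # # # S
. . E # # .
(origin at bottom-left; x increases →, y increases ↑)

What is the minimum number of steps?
14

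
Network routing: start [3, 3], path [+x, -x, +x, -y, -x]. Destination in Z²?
(3, 2)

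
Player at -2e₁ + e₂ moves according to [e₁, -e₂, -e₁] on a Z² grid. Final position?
(-2, 0)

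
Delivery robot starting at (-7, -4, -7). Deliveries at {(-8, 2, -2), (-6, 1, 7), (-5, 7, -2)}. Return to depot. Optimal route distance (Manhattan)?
56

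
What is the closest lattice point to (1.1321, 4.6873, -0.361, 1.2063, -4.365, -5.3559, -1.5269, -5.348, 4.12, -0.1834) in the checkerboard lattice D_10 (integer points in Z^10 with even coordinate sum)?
(1, 5, 0, 1, -4, -5, -1, -5, 4, 0)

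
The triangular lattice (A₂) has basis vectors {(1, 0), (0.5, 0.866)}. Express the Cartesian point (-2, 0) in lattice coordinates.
-2b₁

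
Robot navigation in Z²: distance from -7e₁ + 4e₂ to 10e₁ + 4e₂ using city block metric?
17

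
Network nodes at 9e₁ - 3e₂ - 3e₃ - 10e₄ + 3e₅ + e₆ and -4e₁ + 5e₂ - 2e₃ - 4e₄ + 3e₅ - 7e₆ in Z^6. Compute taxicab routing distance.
36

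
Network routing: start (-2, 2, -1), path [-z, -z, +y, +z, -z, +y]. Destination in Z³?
(-2, 4, -3)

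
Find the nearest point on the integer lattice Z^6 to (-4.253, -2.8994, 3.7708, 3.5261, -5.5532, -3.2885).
(-4, -3, 4, 4, -6, -3)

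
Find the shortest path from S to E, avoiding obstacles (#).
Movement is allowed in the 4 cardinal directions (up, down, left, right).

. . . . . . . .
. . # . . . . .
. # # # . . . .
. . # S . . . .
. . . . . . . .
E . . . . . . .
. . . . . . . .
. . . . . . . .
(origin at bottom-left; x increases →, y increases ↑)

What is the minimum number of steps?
5
(one shortest path: (3, 4) → (3, 3) → (2, 3) → (1, 3) → (0, 3) → (0, 2))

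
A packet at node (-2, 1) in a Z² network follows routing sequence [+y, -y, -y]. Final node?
(-2, 0)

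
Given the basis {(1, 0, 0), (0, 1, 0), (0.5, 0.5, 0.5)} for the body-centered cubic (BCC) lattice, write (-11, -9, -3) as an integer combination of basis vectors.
-8b₁ - 6b₂ - 6b₃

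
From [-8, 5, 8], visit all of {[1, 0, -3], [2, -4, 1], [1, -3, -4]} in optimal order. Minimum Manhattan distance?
36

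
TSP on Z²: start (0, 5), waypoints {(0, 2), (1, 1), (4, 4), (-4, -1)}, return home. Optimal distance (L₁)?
28
(one optimal route: (0, 5) → (0, 2) → (-4, -1) → (1, 1) → (4, 4) → (0, 5))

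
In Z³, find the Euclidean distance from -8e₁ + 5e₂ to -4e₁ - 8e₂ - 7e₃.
15.2971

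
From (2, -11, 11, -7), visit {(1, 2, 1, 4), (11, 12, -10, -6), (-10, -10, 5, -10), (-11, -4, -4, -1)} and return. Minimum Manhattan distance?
170
(one optimal route: (2, -11, 11, -7) → (11, 12, -10, -6) → (1, 2, 1, 4) → (-11, -4, -4, -1) → (-10, -10, 5, -10) → (2, -11, 11, -7))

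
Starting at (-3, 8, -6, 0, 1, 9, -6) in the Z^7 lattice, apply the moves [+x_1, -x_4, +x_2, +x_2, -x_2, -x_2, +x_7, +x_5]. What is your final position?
(-2, 8, -6, -1, 2, 9, -5)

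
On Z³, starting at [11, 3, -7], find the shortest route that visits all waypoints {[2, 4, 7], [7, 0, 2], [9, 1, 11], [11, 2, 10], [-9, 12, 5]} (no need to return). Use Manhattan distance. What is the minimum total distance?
67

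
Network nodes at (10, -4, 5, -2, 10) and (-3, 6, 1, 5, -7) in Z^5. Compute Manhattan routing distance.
51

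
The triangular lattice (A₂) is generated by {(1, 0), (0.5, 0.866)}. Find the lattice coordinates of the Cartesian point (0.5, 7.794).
-4b₁ + 9b₂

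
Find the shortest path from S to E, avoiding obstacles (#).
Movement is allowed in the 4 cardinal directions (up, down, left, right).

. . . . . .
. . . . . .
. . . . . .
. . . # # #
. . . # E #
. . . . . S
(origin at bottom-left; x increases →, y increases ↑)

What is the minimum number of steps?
2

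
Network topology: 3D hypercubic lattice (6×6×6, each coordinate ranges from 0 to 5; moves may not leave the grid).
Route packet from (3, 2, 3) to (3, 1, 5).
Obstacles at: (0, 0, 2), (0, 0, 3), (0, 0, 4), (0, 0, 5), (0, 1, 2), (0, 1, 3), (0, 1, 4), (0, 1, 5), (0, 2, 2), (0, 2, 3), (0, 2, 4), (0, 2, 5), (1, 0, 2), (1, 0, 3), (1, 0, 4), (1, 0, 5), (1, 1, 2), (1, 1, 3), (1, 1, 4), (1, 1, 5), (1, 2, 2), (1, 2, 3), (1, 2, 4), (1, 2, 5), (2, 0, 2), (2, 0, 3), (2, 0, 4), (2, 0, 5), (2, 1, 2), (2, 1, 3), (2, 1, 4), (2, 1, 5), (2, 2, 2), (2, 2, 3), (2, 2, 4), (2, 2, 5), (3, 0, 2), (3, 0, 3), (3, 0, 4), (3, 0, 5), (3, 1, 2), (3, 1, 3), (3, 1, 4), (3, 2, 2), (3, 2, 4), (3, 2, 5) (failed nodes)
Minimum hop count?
5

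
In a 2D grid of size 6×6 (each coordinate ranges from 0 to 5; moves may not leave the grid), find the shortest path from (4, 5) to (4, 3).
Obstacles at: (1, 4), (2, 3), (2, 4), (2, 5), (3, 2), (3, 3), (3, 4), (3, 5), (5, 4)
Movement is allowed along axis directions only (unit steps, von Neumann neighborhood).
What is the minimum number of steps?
2
(one shortest path: (4, 5) → (4, 4) → (4, 3))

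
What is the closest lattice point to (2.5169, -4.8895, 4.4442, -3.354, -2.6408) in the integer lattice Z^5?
(3, -5, 4, -3, -3)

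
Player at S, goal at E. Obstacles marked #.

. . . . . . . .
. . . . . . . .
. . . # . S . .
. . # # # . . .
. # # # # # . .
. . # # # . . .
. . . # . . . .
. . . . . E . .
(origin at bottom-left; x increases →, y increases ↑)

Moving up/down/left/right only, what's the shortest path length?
7
(one shortest path: (5, 5) → (6, 5) → (6, 4) → (6, 3) → (6, 2) → (5, 2) → (5, 1) → (5, 0))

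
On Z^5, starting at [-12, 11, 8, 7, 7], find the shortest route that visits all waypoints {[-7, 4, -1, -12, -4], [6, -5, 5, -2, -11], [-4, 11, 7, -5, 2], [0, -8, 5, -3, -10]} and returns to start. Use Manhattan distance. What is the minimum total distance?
172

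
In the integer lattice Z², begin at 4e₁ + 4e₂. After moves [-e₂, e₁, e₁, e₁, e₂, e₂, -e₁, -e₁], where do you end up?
(5, 5)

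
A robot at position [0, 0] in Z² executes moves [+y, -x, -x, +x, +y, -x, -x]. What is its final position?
(-3, 2)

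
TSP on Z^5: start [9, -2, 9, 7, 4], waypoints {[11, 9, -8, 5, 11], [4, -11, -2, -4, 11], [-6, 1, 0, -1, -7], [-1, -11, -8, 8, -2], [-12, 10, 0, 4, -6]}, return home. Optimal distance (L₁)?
228
(one optimal route: (9, -2, 9, 7, 4) → (11, 9, -8, 5, 11) → (-12, 10, 0, 4, -6) → (-6, 1, 0, -1, -7) → (-1, -11, -8, 8, -2) → (4, -11, -2, -4, 11) → (9, -2, 9, 7, 4))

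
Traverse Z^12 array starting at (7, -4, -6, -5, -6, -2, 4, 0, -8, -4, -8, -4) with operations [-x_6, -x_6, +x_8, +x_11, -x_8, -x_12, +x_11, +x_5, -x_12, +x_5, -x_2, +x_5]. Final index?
(7, -5, -6, -5, -3, -4, 4, 0, -8, -4, -6, -6)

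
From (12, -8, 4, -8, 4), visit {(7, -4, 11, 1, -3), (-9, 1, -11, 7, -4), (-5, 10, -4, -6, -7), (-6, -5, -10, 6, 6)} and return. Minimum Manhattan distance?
192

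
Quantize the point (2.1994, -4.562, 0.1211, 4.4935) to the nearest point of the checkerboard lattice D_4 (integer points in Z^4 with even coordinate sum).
(2, -5, 0, 5)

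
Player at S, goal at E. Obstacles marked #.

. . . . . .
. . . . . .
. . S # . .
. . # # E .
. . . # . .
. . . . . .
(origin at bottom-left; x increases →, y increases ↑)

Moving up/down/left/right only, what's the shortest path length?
5
(one shortest path: (2, 3) → (2, 4) → (3, 4) → (4, 4) → (4, 3) → (4, 2))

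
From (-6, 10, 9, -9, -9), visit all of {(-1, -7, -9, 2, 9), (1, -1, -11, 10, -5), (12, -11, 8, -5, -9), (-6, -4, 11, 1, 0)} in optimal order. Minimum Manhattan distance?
157
(one optimal route: (-6, 10, 9, -9, -9) → (12, -11, 8, -5, -9) → (-6, -4, 11, 1, 0) → (-1, -7, -9, 2, 9) → (1, -1, -11, 10, -5))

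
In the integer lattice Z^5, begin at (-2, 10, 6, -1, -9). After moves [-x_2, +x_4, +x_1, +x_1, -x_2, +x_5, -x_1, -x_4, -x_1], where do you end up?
(-2, 8, 6, -1, -8)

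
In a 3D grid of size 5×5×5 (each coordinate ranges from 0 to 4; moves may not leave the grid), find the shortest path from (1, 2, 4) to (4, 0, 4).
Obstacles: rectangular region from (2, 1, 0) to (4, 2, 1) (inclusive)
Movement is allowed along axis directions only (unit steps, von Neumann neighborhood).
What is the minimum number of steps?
5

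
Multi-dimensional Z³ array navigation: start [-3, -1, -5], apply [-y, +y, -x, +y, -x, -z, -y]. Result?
(-5, -1, -6)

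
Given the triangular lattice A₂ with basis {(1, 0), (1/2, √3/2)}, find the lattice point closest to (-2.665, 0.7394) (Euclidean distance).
(-2.5, 0.866)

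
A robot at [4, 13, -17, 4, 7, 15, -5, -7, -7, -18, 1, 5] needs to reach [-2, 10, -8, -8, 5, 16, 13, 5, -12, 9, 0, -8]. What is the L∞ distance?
27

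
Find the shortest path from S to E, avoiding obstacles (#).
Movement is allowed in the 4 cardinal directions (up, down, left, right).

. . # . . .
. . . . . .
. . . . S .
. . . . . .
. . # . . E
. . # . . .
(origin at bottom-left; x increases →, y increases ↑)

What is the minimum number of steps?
3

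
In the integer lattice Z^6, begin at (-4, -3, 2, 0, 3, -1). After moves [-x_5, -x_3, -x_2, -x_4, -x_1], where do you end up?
(-5, -4, 1, -1, 2, -1)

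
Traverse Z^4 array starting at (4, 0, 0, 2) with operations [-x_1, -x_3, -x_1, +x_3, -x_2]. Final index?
(2, -1, 0, 2)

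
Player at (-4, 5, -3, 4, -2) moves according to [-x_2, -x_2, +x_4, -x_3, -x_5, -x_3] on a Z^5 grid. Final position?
(-4, 3, -5, 5, -3)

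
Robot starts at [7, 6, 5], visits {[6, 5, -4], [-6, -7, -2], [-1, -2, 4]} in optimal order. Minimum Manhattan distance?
49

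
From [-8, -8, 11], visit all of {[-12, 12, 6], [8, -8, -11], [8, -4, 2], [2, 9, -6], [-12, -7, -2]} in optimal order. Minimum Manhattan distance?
118
(one optimal route: (-8, -8, 11) → (-12, -7, -2) → (-12, 12, 6) → (2, 9, -6) → (8, -4, 2) → (8, -8, -11))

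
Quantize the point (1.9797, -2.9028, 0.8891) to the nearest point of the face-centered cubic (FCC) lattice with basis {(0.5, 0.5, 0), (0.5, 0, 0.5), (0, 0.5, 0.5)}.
(2, -3, 1)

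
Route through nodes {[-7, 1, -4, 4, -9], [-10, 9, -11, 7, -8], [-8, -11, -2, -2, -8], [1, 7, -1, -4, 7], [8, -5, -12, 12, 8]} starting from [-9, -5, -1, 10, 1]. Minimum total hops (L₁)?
169
(one optimal route: (-9, -5, -1, 10, 1) → (-8, -11, -2, -2, -8) → (-7, 1, -4, 4, -9) → (-10, 9, -11, 7, -8) → (1, 7, -1, -4, 7) → (8, -5, -12, 12, 8))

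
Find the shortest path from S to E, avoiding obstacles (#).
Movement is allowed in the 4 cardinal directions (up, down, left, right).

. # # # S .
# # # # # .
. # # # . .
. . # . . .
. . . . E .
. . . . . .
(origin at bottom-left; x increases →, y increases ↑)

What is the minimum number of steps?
6
(one shortest path: (4, 5) → (5, 5) → (5, 4) → (5, 3) → (4, 3) → (4, 2) → (4, 1))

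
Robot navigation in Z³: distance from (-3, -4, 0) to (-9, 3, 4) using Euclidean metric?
10.0499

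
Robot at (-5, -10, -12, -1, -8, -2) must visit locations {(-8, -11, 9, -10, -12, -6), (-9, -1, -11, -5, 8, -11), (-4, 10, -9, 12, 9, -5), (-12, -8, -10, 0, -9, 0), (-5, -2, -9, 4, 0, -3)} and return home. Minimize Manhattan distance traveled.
220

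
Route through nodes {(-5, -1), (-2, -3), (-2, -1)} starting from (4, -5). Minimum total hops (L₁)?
13
(one optimal route: (4, -5) → (-2, -3) → (-2, -1) → (-5, -1))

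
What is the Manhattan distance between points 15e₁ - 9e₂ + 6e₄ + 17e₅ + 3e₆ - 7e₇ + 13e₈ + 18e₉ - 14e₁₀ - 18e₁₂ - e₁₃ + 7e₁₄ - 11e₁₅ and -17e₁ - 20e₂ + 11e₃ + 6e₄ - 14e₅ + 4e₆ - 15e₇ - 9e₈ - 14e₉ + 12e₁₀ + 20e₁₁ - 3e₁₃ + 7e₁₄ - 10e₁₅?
215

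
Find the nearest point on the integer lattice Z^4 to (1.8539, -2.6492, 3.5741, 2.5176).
(2, -3, 4, 3)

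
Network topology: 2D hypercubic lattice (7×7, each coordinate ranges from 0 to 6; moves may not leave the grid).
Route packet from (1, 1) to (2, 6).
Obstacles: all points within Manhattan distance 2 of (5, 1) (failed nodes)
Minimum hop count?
6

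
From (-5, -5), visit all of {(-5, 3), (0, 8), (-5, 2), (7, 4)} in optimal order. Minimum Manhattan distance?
29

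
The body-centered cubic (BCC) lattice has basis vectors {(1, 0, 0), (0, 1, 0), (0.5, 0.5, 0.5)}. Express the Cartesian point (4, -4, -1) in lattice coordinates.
5b₁ - 3b₂ - 2b₃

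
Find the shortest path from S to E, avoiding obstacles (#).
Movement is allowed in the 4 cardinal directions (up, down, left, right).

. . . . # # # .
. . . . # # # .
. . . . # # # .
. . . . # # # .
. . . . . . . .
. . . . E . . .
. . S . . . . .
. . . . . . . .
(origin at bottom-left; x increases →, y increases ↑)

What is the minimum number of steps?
3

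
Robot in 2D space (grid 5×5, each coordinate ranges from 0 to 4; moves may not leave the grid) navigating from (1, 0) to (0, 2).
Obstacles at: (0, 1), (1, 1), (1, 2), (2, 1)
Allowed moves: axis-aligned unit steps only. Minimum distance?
9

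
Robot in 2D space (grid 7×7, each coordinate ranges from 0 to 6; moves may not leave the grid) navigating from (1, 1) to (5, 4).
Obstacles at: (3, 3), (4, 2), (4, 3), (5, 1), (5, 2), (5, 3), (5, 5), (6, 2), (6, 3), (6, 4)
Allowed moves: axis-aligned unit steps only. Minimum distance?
7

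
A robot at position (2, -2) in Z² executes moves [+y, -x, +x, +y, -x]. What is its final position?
(1, 0)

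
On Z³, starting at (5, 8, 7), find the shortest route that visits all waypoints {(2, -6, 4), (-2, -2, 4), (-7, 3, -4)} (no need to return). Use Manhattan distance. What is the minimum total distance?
46
(one optimal route: (5, 8, 7) → (2, -6, 4) → (-2, -2, 4) → (-7, 3, -4))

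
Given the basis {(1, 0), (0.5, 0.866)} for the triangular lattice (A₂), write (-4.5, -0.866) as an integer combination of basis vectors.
-4b₁ - b₂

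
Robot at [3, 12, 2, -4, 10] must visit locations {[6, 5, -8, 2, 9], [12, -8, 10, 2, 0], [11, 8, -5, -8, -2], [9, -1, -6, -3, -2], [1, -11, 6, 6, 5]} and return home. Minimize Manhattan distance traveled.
180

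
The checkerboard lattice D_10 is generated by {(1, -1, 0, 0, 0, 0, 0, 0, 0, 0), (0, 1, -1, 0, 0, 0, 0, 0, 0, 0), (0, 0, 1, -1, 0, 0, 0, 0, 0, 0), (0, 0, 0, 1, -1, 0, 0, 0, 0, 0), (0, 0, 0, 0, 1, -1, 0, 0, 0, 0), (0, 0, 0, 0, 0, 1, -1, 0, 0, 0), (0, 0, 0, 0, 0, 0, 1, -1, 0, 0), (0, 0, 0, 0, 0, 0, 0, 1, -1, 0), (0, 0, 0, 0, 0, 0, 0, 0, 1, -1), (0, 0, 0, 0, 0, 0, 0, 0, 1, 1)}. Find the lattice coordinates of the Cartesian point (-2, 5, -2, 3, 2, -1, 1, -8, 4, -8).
-2b₁ + 3b₂ + b₃ + 4b₄ + 6b₅ + 5b₆ + 6b₇ - 2b₈ + 5b₉ - 3b₁₀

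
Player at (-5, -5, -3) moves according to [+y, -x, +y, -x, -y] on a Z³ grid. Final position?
(-7, -4, -3)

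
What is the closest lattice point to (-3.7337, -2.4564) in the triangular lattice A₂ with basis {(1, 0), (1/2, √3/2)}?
(-3.5, -2.598)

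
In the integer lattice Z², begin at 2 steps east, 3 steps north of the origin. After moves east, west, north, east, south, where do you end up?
(3, 3)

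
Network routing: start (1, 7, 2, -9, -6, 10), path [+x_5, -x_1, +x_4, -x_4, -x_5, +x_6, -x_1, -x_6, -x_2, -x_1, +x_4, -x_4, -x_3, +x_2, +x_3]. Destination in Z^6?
(-2, 7, 2, -9, -6, 10)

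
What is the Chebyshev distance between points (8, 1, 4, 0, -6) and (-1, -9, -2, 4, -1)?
10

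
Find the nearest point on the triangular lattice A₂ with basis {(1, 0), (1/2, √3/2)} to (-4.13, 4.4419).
(-4.5, 4.33)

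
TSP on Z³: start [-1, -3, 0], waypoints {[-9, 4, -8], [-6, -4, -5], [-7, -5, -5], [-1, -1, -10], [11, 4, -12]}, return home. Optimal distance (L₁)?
82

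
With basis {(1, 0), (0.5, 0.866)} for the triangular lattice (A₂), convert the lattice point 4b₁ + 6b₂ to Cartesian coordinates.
(7, 5.196)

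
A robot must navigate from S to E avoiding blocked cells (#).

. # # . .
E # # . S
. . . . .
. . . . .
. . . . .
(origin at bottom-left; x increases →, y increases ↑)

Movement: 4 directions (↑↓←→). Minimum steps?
6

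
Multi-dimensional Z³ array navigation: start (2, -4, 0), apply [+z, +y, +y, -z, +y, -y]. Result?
(2, -2, 0)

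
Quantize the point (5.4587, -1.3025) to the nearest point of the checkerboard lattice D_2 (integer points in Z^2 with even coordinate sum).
(5, -1)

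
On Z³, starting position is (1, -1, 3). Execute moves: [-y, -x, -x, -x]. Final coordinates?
(-2, -2, 3)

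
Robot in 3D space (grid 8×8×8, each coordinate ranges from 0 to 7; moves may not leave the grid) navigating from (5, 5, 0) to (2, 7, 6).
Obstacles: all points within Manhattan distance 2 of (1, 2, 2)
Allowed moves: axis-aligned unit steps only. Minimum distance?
11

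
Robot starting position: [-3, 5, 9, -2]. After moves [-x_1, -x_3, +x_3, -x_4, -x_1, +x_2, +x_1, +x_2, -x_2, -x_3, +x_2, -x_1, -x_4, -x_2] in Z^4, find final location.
(-5, 6, 8, -4)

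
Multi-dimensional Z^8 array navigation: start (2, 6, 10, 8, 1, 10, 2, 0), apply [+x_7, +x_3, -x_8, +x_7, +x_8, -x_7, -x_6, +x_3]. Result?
(2, 6, 12, 8, 1, 9, 3, 0)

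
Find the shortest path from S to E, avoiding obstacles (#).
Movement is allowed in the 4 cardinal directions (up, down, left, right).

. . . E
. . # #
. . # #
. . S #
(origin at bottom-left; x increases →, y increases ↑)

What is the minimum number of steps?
6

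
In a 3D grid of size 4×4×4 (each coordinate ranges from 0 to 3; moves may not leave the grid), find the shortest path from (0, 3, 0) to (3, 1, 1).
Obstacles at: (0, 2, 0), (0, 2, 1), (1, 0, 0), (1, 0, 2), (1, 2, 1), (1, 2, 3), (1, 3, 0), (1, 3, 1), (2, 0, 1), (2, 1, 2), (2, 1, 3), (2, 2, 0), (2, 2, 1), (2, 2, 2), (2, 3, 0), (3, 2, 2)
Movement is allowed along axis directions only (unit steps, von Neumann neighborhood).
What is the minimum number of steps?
8
(one shortest path: (0, 3, 0) → (0, 3, 1) → (0, 3, 2) → (1, 3, 2) → (2, 3, 2) → (3, 3, 2) → (3, 3, 1) → (3, 2, 1) → (3, 1, 1))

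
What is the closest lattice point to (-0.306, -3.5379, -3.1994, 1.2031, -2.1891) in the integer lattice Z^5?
(0, -4, -3, 1, -2)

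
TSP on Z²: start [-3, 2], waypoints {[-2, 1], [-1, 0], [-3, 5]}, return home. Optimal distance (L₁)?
14
(one optimal route: (-3, 2) → (-2, 1) → (-1, 0) → (-3, 5) → (-3, 2))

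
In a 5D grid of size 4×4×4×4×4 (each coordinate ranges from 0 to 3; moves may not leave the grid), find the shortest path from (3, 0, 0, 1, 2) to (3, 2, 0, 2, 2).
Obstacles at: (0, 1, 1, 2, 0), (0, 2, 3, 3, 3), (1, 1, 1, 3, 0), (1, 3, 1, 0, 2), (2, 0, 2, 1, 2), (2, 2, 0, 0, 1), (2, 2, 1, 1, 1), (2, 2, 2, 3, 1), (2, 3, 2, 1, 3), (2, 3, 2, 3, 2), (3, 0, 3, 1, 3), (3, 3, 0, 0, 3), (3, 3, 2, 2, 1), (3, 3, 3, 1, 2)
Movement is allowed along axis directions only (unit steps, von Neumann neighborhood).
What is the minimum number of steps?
3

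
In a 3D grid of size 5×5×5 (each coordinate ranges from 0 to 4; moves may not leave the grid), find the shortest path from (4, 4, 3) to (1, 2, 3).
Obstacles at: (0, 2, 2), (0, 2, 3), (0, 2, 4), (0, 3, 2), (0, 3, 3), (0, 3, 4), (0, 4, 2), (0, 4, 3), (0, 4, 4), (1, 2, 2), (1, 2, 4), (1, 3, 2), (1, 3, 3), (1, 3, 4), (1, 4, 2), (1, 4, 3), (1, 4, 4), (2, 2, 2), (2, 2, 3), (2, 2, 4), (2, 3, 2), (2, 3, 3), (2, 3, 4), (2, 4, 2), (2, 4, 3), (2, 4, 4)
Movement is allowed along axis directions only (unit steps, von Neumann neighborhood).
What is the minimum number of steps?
7
(one shortest path: (4, 4, 3) → (3, 4, 3) → (3, 3, 3) → (3, 2, 3) → (3, 1, 3) → (2, 1, 3) → (1, 1, 3) → (1, 2, 3))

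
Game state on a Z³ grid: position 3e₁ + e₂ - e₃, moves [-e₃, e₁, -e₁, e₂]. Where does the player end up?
(3, 2, -2)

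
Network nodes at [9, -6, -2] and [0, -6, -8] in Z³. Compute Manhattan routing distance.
15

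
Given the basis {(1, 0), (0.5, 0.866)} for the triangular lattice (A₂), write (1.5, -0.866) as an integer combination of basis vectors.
2b₁ - b₂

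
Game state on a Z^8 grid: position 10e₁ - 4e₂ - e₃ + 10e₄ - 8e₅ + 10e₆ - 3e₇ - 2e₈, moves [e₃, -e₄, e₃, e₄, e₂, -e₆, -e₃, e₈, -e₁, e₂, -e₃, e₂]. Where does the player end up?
(9, -1, -1, 10, -8, 9, -3, -1)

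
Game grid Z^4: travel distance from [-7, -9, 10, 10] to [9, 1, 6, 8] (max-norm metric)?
16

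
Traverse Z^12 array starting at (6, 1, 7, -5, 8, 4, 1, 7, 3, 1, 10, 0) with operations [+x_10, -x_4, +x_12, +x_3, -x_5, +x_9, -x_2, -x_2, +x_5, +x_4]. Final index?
(6, -1, 8, -5, 8, 4, 1, 7, 4, 2, 10, 1)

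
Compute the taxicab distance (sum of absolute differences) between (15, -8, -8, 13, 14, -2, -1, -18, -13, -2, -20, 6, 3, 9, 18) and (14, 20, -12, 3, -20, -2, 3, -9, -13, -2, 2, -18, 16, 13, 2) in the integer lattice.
169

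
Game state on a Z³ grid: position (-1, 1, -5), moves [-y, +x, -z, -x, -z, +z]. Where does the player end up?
(-1, 0, -6)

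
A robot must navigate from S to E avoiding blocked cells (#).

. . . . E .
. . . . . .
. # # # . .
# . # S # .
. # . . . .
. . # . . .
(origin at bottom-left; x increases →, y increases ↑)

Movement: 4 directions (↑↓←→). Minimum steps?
8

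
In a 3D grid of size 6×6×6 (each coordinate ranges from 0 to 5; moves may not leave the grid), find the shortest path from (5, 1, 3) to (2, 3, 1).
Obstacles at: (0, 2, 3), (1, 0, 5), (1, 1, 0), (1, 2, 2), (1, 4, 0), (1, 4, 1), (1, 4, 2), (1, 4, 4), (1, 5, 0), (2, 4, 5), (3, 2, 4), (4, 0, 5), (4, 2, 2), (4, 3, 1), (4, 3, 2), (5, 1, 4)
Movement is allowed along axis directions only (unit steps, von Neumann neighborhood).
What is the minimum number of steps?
7
(one shortest path: (5, 1, 3) → (4, 1, 3) → (3, 1, 3) → (2, 1, 3) → (2, 2, 3) → (2, 3, 3) → (2, 3, 2) → (2, 3, 1))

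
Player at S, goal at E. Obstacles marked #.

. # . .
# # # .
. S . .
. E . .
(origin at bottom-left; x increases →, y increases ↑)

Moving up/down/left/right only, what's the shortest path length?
1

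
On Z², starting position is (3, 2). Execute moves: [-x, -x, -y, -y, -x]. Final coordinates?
(0, 0)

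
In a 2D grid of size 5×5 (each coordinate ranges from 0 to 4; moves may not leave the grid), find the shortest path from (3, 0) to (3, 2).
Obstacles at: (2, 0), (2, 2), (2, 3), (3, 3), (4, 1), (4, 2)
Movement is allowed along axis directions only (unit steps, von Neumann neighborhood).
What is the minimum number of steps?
2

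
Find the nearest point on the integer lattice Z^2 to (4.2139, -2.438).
(4, -2)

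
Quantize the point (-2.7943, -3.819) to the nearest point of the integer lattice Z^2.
(-3, -4)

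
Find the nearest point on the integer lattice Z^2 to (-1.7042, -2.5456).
(-2, -3)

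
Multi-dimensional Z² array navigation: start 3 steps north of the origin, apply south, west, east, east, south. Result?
(1, 1)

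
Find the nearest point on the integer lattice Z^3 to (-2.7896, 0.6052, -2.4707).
(-3, 1, -2)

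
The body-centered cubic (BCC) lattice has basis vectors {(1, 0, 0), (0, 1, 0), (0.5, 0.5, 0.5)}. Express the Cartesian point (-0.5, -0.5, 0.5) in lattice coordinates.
-b₁ - b₂ + b₃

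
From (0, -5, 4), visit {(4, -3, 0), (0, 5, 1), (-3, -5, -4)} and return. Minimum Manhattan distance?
50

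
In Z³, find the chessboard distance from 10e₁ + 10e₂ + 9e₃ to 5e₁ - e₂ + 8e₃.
11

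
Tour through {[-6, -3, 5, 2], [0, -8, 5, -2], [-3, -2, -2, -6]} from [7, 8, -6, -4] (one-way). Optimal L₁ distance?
60
(one optimal route: (7, 8, -6, -4) → (-3, -2, -2, -6) → (-6, -3, 5, 2) → (0, -8, 5, -2))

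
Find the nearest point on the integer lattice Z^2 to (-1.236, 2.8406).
(-1, 3)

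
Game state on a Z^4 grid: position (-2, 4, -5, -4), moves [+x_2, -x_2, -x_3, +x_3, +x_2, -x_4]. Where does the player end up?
(-2, 5, -5, -5)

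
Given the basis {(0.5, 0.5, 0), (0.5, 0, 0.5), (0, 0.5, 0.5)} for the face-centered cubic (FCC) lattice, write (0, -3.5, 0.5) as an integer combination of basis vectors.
-4b₁ + 4b₂ - 3b₃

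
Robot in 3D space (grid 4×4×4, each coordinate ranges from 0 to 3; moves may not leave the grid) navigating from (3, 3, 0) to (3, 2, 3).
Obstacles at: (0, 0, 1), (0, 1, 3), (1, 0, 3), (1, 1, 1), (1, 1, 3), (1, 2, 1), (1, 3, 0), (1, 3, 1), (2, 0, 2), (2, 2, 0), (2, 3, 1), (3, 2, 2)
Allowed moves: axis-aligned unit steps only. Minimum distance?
4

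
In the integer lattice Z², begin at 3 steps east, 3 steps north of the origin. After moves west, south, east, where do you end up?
(3, 2)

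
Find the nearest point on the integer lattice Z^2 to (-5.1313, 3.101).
(-5, 3)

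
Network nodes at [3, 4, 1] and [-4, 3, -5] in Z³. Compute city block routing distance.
14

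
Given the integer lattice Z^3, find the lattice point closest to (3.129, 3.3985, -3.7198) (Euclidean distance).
(3, 3, -4)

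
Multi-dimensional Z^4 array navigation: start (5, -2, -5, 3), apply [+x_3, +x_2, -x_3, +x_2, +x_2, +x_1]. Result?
(6, 1, -5, 3)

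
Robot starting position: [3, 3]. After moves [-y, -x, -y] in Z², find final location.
(2, 1)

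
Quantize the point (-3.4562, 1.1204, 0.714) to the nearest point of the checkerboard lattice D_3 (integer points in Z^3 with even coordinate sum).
(-4, 1, 1)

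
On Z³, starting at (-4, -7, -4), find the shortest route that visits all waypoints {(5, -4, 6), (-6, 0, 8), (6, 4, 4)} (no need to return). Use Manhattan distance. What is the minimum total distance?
49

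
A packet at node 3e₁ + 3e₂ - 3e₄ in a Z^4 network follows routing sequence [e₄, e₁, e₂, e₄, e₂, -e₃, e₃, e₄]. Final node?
(4, 5, 0, 0)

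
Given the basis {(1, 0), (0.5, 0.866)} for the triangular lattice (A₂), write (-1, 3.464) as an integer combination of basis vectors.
-3b₁ + 4b₂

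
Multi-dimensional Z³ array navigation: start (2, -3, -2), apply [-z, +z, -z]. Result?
(2, -3, -3)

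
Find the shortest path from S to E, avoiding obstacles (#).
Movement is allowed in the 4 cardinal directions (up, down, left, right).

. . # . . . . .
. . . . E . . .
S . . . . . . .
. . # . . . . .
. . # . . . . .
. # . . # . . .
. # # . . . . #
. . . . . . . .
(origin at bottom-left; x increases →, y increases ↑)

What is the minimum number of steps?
5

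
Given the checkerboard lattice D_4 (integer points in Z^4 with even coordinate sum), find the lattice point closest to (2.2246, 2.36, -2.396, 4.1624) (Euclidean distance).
(2, 2, -2, 4)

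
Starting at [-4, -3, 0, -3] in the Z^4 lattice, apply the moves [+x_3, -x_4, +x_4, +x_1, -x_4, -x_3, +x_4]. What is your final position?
(-3, -3, 0, -3)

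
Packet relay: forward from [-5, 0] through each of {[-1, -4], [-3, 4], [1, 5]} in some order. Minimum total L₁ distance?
22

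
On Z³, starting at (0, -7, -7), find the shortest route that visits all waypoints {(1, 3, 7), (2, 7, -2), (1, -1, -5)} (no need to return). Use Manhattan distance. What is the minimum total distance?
35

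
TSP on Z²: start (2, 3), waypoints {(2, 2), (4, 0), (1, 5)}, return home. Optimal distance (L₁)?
16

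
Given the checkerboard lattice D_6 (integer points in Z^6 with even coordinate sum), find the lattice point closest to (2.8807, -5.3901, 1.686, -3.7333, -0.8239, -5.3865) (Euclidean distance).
(3, -5, 2, -4, -1, -5)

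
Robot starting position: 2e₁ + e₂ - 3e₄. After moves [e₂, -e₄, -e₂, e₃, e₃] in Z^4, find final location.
(2, 1, 2, -4)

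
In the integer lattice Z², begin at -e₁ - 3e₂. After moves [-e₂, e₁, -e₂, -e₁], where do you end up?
(-1, -5)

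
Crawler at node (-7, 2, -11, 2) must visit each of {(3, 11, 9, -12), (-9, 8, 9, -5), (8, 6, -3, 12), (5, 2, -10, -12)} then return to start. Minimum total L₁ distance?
162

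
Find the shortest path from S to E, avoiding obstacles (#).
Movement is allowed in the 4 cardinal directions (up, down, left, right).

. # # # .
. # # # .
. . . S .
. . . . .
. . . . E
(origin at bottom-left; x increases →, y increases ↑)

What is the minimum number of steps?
3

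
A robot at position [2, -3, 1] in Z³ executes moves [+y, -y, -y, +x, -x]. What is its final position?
(2, -4, 1)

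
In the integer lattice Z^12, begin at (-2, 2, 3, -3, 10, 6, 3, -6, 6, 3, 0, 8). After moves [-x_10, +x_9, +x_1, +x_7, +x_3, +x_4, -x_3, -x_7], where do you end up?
(-1, 2, 3, -2, 10, 6, 3, -6, 7, 2, 0, 8)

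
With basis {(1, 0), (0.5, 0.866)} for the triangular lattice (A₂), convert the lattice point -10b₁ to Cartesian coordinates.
(-10, 0)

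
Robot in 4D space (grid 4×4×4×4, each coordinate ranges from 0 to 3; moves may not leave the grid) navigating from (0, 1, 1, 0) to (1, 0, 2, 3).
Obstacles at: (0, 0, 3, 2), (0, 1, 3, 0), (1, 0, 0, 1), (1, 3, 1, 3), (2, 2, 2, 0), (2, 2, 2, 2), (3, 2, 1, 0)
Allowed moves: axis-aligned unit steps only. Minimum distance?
6
(one shortest path: (0, 1, 1, 0) → (1, 1, 1, 0) → (1, 0, 1, 0) → (1, 0, 2, 0) → (1, 0, 2, 1) → (1, 0, 2, 2) → (1, 0, 2, 3))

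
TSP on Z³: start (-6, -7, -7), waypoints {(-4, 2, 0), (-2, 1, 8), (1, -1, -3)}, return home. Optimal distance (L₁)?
62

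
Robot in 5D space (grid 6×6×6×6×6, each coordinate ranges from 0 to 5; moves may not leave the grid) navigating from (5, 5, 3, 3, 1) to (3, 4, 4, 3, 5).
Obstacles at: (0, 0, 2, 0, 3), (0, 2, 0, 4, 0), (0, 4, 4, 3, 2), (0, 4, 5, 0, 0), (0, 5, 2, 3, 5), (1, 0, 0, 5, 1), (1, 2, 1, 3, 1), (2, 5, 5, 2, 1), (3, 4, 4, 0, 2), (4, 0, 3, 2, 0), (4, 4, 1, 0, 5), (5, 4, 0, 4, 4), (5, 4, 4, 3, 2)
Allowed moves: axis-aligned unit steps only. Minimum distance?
8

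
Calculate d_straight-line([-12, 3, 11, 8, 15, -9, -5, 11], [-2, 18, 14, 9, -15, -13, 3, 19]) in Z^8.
37.1349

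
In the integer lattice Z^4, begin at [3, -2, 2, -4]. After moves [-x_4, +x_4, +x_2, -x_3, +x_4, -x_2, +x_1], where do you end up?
(4, -2, 1, -3)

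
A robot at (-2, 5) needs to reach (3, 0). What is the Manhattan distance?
10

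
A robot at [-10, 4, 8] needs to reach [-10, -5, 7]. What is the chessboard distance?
9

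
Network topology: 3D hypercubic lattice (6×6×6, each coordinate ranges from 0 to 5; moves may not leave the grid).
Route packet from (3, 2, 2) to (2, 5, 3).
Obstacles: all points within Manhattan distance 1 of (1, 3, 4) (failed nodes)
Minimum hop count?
5
(one shortest path: (3, 2, 2) → (2, 2, 2) → (2, 3, 2) → (2, 4, 2) → (2, 5, 2) → (2, 5, 3))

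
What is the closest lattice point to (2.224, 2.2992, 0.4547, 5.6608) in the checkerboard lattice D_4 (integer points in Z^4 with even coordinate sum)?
(2, 2, 0, 6)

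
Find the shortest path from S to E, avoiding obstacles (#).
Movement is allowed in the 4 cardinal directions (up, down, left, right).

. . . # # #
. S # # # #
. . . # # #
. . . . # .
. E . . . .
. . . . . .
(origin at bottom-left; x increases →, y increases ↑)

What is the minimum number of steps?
3
(one shortest path: (1, 4) → (1, 3) → (1, 2) → (1, 1))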